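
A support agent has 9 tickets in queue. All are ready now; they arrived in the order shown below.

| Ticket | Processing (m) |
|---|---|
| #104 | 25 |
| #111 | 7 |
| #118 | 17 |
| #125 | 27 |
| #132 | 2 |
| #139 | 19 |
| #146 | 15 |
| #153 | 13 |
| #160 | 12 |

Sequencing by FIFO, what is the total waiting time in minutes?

FIFO (arrival order): #104 #111 #118 #125 #132 #139 #146 #153 #160.
#104: waits 0, runs 0→25
#111: waits 25, runs 25→32
#118: waits 32, runs 32→49
#125: waits 49, runs 49→76
#132: waits 76, runs 76→78
#139: waits 78, runs 78→97
#146: waits 97, runs 97→112
#153: waits 112, runs 112→125
#160: waits 125, runs 125→137
Sum = 0+25+32+49+76+78+97+112+125 = 594.

594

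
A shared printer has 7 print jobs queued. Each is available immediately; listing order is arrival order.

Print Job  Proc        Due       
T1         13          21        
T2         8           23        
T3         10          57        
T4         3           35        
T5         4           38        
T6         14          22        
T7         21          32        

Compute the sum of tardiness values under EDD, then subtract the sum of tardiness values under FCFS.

EDD (increasing due date): T1 T6 T2 T7 T4 T5 T3.
T1: 0→13, due 21, tardiness 0
T6: 13→27, due 22, tardiness 5
T2: 27→35, due 23, tardiness 12
T7: 35→56, due 32, tardiness 24
T4: 56→59, due 35, tardiness 24
T5: 59→63, due 38, tardiness 25
T3: 63→73, due 57, tardiness 16
Sum = 0+5+12+24+24+25+16 = 106.
FIFO (arrival order): T1 T2 T3 T4 T5 T6 T7.
T1: 0→13, due 21, tardiness 0
T2: 13→21, due 23, tardiness 0
T3: 21→31, due 57, tardiness 0
T4: 31→34, due 35, tardiness 0
T5: 34→38, due 38, tardiness 0
T6: 38→52, due 22, tardiness 30
T7: 52→73, due 32, tardiness 41
Sum = 0+0+0+0+0+30+41 = 71.
Difference = 106 − 71 = 35.

35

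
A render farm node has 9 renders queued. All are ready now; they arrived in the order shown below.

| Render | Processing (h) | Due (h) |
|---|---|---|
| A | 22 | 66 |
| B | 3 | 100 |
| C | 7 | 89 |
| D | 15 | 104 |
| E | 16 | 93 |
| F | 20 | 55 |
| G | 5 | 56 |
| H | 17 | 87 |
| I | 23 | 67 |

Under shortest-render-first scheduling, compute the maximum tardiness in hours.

SPT (increasing processing time): B G C D E H F A I.
B: 0→3, due 100, tardiness 0
G: 3→8, due 56, tardiness 0
C: 8→15, due 89, tardiness 0
D: 15→30, due 104, tardiness 0
E: 30→46, due 93, tardiness 0
H: 46→63, due 87, tardiness 0
F: 63→83, due 55, tardiness 28
A: 83→105, due 66, tardiness 39
I: 105→128, due 67, tardiness 61
Maximum = 61.

61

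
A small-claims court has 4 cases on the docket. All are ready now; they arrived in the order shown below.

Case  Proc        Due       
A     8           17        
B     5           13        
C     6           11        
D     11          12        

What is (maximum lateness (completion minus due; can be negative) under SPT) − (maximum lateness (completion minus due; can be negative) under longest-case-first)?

SPT (increasing processing time): B C A D.
B: 0→5, due 13, lateness -8
C: 5→11, due 11, lateness 0
A: 11→19, due 17, lateness 2
D: 19→30, due 12, lateness 18
Maximum = 18.
LPT (decreasing processing time): D A C B.
D: 0→11, due 12, lateness -1
A: 11→19, due 17, lateness 2
C: 19→25, due 11, lateness 14
B: 25→30, due 13, lateness 17
Maximum = 17.
Difference = 18 − 17 = 1.

1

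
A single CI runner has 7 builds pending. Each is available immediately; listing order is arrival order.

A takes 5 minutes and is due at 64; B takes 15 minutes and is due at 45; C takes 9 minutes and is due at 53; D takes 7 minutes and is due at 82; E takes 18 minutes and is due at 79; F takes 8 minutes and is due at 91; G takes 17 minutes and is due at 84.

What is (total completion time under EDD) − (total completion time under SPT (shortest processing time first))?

EDD (increasing due date): B C A E D G F.
B: 0→15
C: 15→24
A: 24→29
E: 29→47
D: 47→54
G: 54→71
F: 71→79
Sum = 15+24+29+47+54+71+79 = 319.
SPT (increasing processing time): A D F C B G E.
A: 0→5
D: 5→12
F: 12→20
C: 20→29
B: 29→44
G: 44→61
E: 61→79
Sum = 5+12+20+29+44+61+79 = 250.
Difference = 319 − 250 = 69.

69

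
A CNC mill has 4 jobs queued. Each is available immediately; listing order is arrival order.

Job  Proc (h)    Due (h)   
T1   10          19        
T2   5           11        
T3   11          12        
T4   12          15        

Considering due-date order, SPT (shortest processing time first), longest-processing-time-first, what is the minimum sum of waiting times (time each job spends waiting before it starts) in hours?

EDD (increasing due date): T2 T3 T4 T1.
T2: waits 0, runs 0→5
T3: waits 5, runs 5→16
T4: waits 16, runs 16→28
T1: waits 28, runs 28→38
Sum = 0+5+16+28 = 49.
SPT (increasing processing time): T2 T1 T3 T4.
T2: waits 0, runs 0→5
T1: waits 5, runs 5→15
T3: waits 15, runs 15→26
T4: waits 26, runs 26→38
Sum = 0+5+15+26 = 46.
LPT (decreasing processing time): T4 T3 T1 T2.
T4: waits 0, runs 0→12
T3: waits 12, runs 12→23
T1: waits 23, runs 23→33
T2: waits 33, runs 33→38
Sum = 0+12+23+33 = 68.
EDD 49, SPT 46, LPT 68 → minimum 46.

46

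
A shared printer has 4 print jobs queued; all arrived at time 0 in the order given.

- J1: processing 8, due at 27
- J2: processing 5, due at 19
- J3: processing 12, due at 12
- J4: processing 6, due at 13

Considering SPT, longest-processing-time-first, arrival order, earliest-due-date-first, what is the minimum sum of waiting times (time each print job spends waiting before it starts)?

SPT (increasing processing time): J2 J4 J1 J3.
J2: waits 0, runs 0→5
J4: waits 5, runs 5→11
J1: waits 11, runs 11→19
J3: waits 19, runs 19→31
Sum = 0+5+11+19 = 35.
LPT (decreasing processing time): J3 J1 J4 J2.
J3: waits 0, runs 0→12
J1: waits 12, runs 12→20
J4: waits 20, runs 20→26
J2: waits 26, runs 26→31
Sum = 0+12+20+26 = 58.
FIFO (arrival order): J1 J2 J3 J4.
J1: waits 0, runs 0→8
J2: waits 8, runs 8→13
J3: waits 13, runs 13→25
J4: waits 25, runs 25→31
Sum = 0+8+13+25 = 46.
EDD (increasing due date): J3 J4 J2 J1.
J3: waits 0, runs 0→12
J4: waits 12, runs 12→18
J2: waits 18, runs 18→23
J1: waits 23, runs 23→31
Sum = 0+12+18+23 = 53.
SPT 35, LPT 58, FIFO 46, EDD 53 → minimum 35.

35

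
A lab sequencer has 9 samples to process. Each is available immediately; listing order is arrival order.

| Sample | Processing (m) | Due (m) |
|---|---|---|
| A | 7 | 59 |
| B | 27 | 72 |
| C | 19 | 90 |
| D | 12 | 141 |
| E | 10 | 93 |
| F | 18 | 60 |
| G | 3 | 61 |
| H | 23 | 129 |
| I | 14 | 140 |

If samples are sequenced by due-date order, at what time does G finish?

28

EDD (increasing due date): A F G B C E H I D.
A: 0→7
F: 7→25
G: 25→28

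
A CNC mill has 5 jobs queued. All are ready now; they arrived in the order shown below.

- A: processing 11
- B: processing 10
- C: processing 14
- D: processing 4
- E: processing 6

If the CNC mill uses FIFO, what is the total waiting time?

FIFO (arrival order): A B C D E.
A: waits 0, runs 0→11
B: waits 11, runs 11→21
C: waits 21, runs 21→35
D: waits 35, runs 35→39
E: waits 39, runs 39→45
Sum = 0+11+21+35+39 = 106.

106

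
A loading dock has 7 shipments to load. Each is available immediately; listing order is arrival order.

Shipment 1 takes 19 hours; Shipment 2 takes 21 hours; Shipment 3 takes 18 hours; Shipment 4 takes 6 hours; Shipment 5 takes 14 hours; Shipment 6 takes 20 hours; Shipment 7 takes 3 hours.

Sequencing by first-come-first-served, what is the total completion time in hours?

458

FIFO (arrival order): Shipment 1 Shipment 2 Shipment 3 Shipment 4 Shipment 5 Shipment 6 Shipment 7.
Shipment 1: 0→19
Shipment 2: 19→40
Shipment 3: 40→58
Shipment 4: 58→64
Shipment 5: 64→78
Shipment 6: 78→98
Shipment 7: 98→101
Sum = 19+40+58+64+78+98+101 = 458.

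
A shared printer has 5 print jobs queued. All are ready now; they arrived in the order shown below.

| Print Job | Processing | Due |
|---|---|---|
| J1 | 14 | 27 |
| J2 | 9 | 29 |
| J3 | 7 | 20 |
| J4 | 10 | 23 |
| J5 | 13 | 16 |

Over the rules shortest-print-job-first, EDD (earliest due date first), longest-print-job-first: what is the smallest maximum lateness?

24

SPT (increasing processing time): J3 J2 J4 J5 J1.
J3: 0→7, due 20, lateness -13
J2: 7→16, due 29, lateness -13
J4: 16→26, due 23, lateness 3
J5: 26→39, due 16, lateness 23
J1: 39→53, due 27, lateness 26
Maximum = 26.
EDD (increasing due date): J5 J3 J4 J1 J2.
J5: 0→13, due 16, lateness -3
J3: 13→20, due 20, lateness 0
J4: 20→30, due 23, lateness 7
J1: 30→44, due 27, lateness 17
J2: 44→53, due 29, lateness 24
Maximum = 24.
LPT (decreasing processing time): J1 J5 J4 J2 J3.
J1: 0→14, due 27, lateness -13
J5: 14→27, due 16, lateness 11
J4: 27→37, due 23, lateness 14
J2: 37→46, due 29, lateness 17
J3: 46→53, due 20, lateness 33
Maximum = 33.
SPT 26, EDD 24, LPT 33 → minimum 24.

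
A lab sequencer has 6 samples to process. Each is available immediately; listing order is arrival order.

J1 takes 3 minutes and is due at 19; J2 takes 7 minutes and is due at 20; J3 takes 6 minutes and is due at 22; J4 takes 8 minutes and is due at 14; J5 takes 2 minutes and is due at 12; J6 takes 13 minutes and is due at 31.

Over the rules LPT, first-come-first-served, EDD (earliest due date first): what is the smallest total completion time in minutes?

110

LPT (decreasing processing time): J6 J4 J2 J3 J1 J5.
J6: 0→13
J4: 13→21
J2: 21→28
J3: 28→34
J1: 34→37
J5: 37→39
Sum = 13+21+28+34+37+39 = 172.
FIFO (arrival order): J1 J2 J3 J4 J5 J6.
J1: 0→3
J2: 3→10
J3: 10→16
J4: 16→24
J5: 24→26
J6: 26→39
Sum = 3+10+16+24+26+39 = 118.
EDD (increasing due date): J5 J4 J1 J2 J3 J6.
J5: 0→2
J4: 2→10
J1: 10→13
J2: 13→20
J3: 20→26
J6: 26→39
Sum = 2+10+13+20+26+39 = 110.
LPT 172, FIFO 118, EDD 110 → minimum 110.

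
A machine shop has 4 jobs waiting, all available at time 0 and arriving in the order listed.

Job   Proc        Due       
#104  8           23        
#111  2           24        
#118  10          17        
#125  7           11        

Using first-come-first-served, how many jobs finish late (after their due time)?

2

FIFO (arrival order): #104 #111 #118 #125.
#104: 0→8, due 23, tardiness 0
#111: 8→10, due 24, tardiness 0
#118: 10→20, due 17, tardiness 3
#125: 20→27, due 11, tardiness 16
Late jobs: 2.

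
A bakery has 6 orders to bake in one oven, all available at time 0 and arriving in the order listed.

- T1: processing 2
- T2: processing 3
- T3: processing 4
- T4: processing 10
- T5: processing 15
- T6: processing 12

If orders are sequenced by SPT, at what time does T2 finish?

SPT (increasing processing time): T1 T2 T3 T4 T6 T5.
T1: 0→2
T2: 2→5

5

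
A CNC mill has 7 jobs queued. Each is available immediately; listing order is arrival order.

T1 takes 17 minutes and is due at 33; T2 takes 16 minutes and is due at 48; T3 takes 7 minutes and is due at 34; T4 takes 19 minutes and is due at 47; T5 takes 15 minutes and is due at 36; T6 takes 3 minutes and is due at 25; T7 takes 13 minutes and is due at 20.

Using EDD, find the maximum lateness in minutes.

EDD (increasing due date): T7 T6 T1 T3 T5 T4 T2.
T7: 0→13, due 20, lateness -7
T6: 13→16, due 25, lateness -9
T1: 16→33, due 33, lateness 0
T3: 33→40, due 34, lateness 6
T5: 40→55, due 36, lateness 19
T4: 55→74, due 47, lateness 27
T2: 74→90, due 48, lateness 42
Maximum = 42.

42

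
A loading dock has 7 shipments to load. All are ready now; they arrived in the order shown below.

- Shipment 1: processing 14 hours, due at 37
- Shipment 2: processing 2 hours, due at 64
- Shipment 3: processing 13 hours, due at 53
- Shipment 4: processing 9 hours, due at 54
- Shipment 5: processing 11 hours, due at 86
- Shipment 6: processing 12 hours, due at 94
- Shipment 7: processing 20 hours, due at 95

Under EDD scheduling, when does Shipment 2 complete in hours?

38

EDD (increasing due date): Shipment 1 Shipment 3 Shipment 4 Shipment 2 Shipment 5 Shipment 6 Shipment 7.
Shipment 1: 0→14
Shipment 3: 14→27
Shipment 4: 27→36
Shipment 2: 36→38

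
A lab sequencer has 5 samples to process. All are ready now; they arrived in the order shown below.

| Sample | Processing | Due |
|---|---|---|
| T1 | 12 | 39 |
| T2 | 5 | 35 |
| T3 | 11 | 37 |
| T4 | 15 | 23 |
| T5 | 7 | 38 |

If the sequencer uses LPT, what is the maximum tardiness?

LPT (decreasing processing time): T4 T1 T3 T5 T2.
T4: 0→15, due 23, tardiness 0
T1: 15→27, due 39, tardiness 0
T3: 27→38, due 37, tardiness 1
T5: 38→45, due 38, tardiness 7
T2: 45→50, due 35, tardiness 15
Maximum = 15.

15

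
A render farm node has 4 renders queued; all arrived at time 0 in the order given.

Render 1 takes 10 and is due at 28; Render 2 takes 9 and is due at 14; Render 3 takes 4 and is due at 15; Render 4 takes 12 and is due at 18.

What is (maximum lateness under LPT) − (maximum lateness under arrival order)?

LPT (decreasing processing time): Render 4 Render 1 Render 2 Render 3.
Render 4: 0→12, due 18, lateness -6
Render 1: 12→22, due 28, lateness -6
Render 2: 22→31, due 14, lateness 17
Render 3: 31→35, due 15, lateness 20
Maximum = 20.
FIFO (arrival order): Render 1 Render 2 Render 3 Render 4.
Render 1: 0→10, due 28, lateness -18
Render 2: 10→19, due 14, lateness 5
Render 3: 19→23, due 15, lateness 8
Render 4: 23→35, due 18, lateness 17
Maximum = 17.
Difference = 20 − 17 = 3.

3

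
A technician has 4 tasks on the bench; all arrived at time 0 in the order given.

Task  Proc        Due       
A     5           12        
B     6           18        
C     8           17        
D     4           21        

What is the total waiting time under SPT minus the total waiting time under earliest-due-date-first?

-9

SPT (increasing processing time): D A B C.
D: waits 0, runs 0→4
A: waits 4, runs 4→9
B: waits 9, runs 9→15
C: waits 15, runs 15→23
Sum = 0+4+9+15 = 28.
EDD (increasing due date): A C B D.
A: waits 0, runs 0→5
C: waits 5, runs 5→13
B: waits 13, runs 13→19
D: waits 19, runs 19→23
Sum = 0+5+13+19 = 37.
Difference = 28 − 37 = -9.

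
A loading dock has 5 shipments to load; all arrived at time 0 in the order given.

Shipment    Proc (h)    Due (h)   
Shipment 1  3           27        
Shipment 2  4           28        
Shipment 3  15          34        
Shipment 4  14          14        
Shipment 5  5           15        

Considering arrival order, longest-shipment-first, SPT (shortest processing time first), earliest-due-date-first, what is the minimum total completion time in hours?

FIFO (arrival order): Shipment 1 Shipment 2 Shipment 3 Shipment 4 Shipment 5.
Shipment 1: 0→3
Shipment 2: 3→7
Shipment 3: 7→22
Shipment 4: 22→36
Shipment 5: 36→41
Sum = 3+7+22+36+41 = 109.
LPT (decreasing processing time): Shipment 3 Shipment 4 Shipment 5 Shipment 2 Shipment 1.
Shipment 3: 0→15
Shipment 4: 15→29
Shipment 5: 29→34
Shipment 2: 34→38
Shipment 1: 38→41
Sum = 15+29+34+38+41 = 157.
SPT (increasing processing time): Shipment 1 Shipment 2 Shipment 5 Shipment 4 Shipment 3.
Shipment 1: 0→3
Shipment 2: 3→7
Shipment 5: 7→12
Shipment 4: 12→26
Shipment 3: 26→41
Sum = 3+7+12+26+41 = 89.
EDD (increasing due date): Shipment 4 Shipment 5 Shipment 1 Shipment 2 Shipment 3.
Shipment 4: 0→14
Shipment 5: 14→19
Shipment 1: 19→22
Shipment 2: 22→26
Shipment 3: 26→41
Sum = 14+19+22+26+41 = 122.
FIFO 109, LPT 157, SPT 89, EDD 122 → minimum 89.

89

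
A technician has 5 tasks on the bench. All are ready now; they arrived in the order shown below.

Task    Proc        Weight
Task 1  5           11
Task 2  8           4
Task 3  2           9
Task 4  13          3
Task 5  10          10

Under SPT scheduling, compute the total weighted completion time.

519

SPT (increasing processing time): Task 3 Task 1 Task 2 Task 5 Task 4.
Task 3: finishes 2, weight 9, w·C = 18
Task 1: finishes 7, weight 11, w·C = 77
Task 2: finishes 15, weight 4, w·C = 60
Task 5: finishes 25, weight 10, w·C = 250
Task 4: finishes 38, weight 3, w·C = 114
Sum = 18+77+60+250+114 = 519.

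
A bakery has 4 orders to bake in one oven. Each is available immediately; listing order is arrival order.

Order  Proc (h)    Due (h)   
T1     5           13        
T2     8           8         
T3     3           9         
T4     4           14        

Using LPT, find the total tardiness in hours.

14

LPT (decreasing processing time): T2 T1 T4 T3.
T2: 0→8, due 8, tardiness 0
T1: 8→13, due 13, tardiness 0
T4: 13→17, due 14, tardiness 3
T3: 17→20, due 9, tardiness 11
Sum = 0+0+3+11 = 14.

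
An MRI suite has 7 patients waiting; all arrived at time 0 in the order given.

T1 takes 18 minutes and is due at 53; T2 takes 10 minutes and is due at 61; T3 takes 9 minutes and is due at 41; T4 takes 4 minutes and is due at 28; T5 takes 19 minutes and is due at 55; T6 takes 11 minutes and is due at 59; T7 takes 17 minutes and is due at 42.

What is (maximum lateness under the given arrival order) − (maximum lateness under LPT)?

-14

FIFO (arrival order): T1 T2 T3 T4 T5 T6 T7.
T1: 0→18, due 53, lateness -35
T2: 18→28, due 61, lateness -33
T3: 28→37, due 41, lateness -4
T4: 37→41, due 28, lateness 13
T5: 41→60, due 55, lateness 5
T6: 60→71, due 59, lateness 12
T7: 71→88, due 42, lateness 46
Maximum = 46.
LPT (decreasing processing time): T5 T1 T7 T6 T2 T3 T4.
T5: 0→19, due 55, lateness -36
T1: 19→37, due 53, lateness -16
T7: 37→54, due 42, lateness 12
T6: 54→65, due 59, lateness 6
T2: 65→75, due 61, lateness 14
T3: 75→84, due 41, lateness 43
T4: 84→88, due 28, lateness 60
Maximum = 60.
Difference = 46 − 60 = -14.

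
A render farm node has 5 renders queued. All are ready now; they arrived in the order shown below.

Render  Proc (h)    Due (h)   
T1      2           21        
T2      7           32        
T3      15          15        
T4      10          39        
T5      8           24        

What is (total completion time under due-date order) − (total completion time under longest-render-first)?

EDD (increasing due date): T3 T1 T5 T2 T4.
T3: 0→15
T1: 15→17
T5: 17→25
T2: 25→32
T4: 32→42
Sum = 15+17+25+32+42 = 131.
LPT (decreasing processing time): T3 T4 T5 T2 T1.
T3: 0→15
T4: 15→25
T5: 25→33
T2: 33→40
T1: 40→42
Sum = 15+25+33+40+42 = 155.
Difference = 131 − 155 = -24.

-24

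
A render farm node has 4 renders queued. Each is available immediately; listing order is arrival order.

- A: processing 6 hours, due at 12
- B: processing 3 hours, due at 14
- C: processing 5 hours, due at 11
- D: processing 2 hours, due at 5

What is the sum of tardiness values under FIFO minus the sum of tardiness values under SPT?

FIFO (arrival order): A B C D.
A: 0→6, due 12, tardiness 0
B: 6→9, due 14, tardiness 0
C: 9→14, due 11, tardiness 3
D: 14→16, due 5, tardiness 11
Sum = 0+0+3+11 = 14.
SPT (increasing processing time): D B C A.
D: 0→2, due 5, tardiness 0
B: 2→5, due 14, tardiness 0
C: 5→10, due 11, tardiness 0
A: 10→16, due 12, tardiness 4
Sum = 0+0+0+4 = 4.
Difference = 14 − 4 = 10.

10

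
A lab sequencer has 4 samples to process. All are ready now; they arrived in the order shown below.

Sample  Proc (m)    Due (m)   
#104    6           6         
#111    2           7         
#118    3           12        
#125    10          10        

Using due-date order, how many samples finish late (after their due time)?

EDD (increasing due date): #104 #111 #125 #118.
#104: 0→6, due 6, tardiness 0
#111: 6→8, due 7, tardiness 1
#125: 8→18, due 10, tardiness 8
#118: 18→21, due 12, tardiness 9
Late samples: 3.

3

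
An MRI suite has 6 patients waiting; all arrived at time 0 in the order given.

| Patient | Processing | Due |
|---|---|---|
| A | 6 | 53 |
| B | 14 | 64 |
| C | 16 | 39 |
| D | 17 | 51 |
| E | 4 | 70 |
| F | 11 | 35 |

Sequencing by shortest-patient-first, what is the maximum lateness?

17

SPT (increasing processing time): E A F B C D.
E: 0→4, due 70, lateness -66
A: 4→10, due 53, lateness -43
F: 10→21, due 35, lateness -14
B: 21→35, due 64, lateness -29
C: 35→51, due 39, lateness 12
D: 51→68, due 51, lateness 17
Maximum = 17.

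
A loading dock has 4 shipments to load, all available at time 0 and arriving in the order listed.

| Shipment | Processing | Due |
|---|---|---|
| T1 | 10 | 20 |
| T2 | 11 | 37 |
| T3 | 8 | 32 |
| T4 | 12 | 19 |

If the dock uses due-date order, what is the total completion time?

EDD (increasing due date): T4 T1 T3 T2.
T4: 0→12
T1: 12→22
T3: 22→30
T2: 30→41
Sum = 12+22+30+41 = 105.

105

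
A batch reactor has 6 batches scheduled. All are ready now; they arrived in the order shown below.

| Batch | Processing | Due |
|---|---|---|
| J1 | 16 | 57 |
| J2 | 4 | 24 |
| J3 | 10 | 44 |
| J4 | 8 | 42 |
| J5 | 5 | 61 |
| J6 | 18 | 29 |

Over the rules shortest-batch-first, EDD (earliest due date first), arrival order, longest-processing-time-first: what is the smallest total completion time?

SPT (increasing processing time): J2 J5 J4 J3 J1 J6.
J2: 0→4
J5: 4→9
J4: 9→17
J3: 17→27
J1: 27→43
J6: 43→61
Sum = 4+9+17+27+43+61 = 161.
EDD (increasing due date): J2 J6 J4 J3 J1 J5.
J2: 0→4
J6: 4→22
J4: 22→30
J3: 30→40
J1: 40→56
J5: 56→61
Sum = 4+22+30+40+56+61 = 213.
FIFO (arrival order): J1 J2 J3 J4 J5 J6.
J1: 0→16
J2: 16→20
J3: 20→30
J4: 30→38
J5: 38→43
J6: 43→61
Sum = 16+20+30+38+43+61 = 208.
LPT (decreasing processing time): J6 J1 J3 J4 J5 J2.
J6: 0→18
J1: 18→34
J3: 34→44
J4: 44→52
J5: 52→57
J2: 57→61
Sum = 18+34+44+52+57+61 = 266.
SPT 161, EDD 213, FIFO 208, LPT 266 → minimum 161.

161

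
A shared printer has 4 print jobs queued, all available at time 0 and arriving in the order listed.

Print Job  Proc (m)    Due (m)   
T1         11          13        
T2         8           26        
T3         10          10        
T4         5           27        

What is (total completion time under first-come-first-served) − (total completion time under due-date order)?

-1

FIFO (arrival order): T1 T2 T3 T4.
T1: 0→11
T2: 11→19
T3: 19→29
T4: 29→34
Sum = 11+19+29+34 = 93.
EDD (increasing due date): T3 T1 T2 T4.
T3: 0→10
T1: 10→21
T2: 21→29
T4: 29→34
Sum = 10+21+29+34 = 94.
Difference = 93 − 94 = -1.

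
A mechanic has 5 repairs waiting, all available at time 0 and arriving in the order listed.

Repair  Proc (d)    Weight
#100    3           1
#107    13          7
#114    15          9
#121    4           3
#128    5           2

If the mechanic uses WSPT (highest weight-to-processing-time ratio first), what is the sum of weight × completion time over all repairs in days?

WSPT (decreasing weight/processing-time ratio): #121 #114 #107 #128 #100.
#121: finishes 4, weight 3, w·C = 12
#114: finishes 19, weight 9, w·C = 171
#107: finishes 32, weight 7, w·C = 224
#128: finishes 37, weight 2, w·C = 74
#100: finishes 40, weight 1, w·C = 40
Sum = 12+171+224+74+40 = 521.

521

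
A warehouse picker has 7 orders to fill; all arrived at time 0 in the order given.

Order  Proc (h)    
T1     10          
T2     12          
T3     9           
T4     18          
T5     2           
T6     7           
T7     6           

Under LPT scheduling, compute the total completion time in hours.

LPT (decreasing processing time): T4 T2 T1 T3 T6 T7 T5.
T4: 0→18
T2: 18→30
T1: 30→40
T3: 40→49
T6: 49→56
T7: 56→62
T5: 62→64
Sum = 18+30+40+49+56+62+64 = 319.

319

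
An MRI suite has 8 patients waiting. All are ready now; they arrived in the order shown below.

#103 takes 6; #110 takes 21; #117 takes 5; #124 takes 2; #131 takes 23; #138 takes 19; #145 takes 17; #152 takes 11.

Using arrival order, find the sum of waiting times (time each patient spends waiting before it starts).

FIFO (arrival order): #103 #110 #117 #124 #131 #138 #145 #152.
#103: waits 0, runs 0→6
#110: waits 6, runs 6→27
#117: waits 27, runs 27→32
#124: waits 32, runs 32→34
#131: waits 34, runs 34→57
#138: waits 57, runs 57→76
#145: waits 76, runs 76→93
#152: waits 93, runs 93→104
Sum = 0+6+27+32+34+57+76+93 = 325.

325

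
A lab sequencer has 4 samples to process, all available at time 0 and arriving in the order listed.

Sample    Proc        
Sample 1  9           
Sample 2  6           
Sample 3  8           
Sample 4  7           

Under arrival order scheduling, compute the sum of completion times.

77

FIFO (arrival order): Sample 1 Sample 2 Sample 3 Sample 4.
Sample 1: 0→9
Sample 2: 9→15
Sample 3: 15→23
Sample 4: 23→30
Sum = 9+15+23+30 = 77.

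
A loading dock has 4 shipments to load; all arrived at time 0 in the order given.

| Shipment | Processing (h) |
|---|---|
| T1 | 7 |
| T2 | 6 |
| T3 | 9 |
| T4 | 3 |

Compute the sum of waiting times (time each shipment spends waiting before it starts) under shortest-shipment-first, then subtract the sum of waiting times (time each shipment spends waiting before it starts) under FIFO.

-14

SPT (increasing processing time): T4 T2 T1 T3.
T4: waits 0, runs 0→3
T2: waits 3, runs 3→9
T1: waits 9, runs 9→16
T3: waits 16, runs 16→25
Sum = 0+3+9+16 = 28.
FIFO (arrival order): T1 T2 T3 T4.
T1: waits 0, runs 0→7
T2: waits 7, runs 7→13
T3: waits 13, runs 13→22
T4: waits 22, runs 22→25
Sum = 0+7+13+22 = 42.
Difference = 28 − 42 = -14.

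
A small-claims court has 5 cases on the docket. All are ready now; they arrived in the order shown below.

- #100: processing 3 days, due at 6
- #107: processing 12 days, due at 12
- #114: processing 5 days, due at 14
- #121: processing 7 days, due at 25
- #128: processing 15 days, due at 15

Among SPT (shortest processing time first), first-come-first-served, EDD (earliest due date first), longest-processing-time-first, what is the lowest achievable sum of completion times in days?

95

SPT (increasing processing time): #100 #114 #121 #107 #128.
#100: 0→3
#114: 3→8
#121: 8→15
#107: 15→27
#128: 27→42
Sum = 3+8+15+27+42 = 95.
FIFO (arrival order): #100 #107 #114 #121 #128.
#100: 0→3
#107: 3→15
#114: 15→20
#121: 20→27
#128: 27→42
Sum = 3+15+20+27+42 = 107.
EDD (increasing due date): #100 #107 #114 #128 #121.
#100: 0→3
#107: 3→15
#114: 15→20
#128: 20→35
#121: 35→42
Sum = 3+15+20+35+42 = 115.
LPT (decreasing processing time): #128 #107 #121 #114 #100.
#128: 0→15
#107: 15→27
#121: 27→34
#114: 34→39
#100: 39→42
Sum = 15+27+34+39+42 = 157.
SPT 95, FIFO 107, EDD 115, LPT 157 → minimum 95.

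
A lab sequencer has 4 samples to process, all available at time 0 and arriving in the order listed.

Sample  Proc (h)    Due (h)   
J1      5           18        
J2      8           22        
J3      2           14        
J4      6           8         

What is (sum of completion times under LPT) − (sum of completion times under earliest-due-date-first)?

LPT (decreasing processing time): J2 J4 J1 J3.
J2: 0→8
J4: 8→14
J1: 14→19
J3: 19→21
Sum = 8+14+19+21 = 62.
EDD (increasing due date): J4 J3 J1 J2.
J4: 0→6
J3: 6→8
J1: 8→13
J2: 13→21
Sum = 6+8+13+21 = 48.
Difference = 62 − 48 = 14.

14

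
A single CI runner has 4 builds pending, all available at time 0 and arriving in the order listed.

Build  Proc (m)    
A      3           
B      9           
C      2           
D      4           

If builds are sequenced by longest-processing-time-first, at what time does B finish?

9

LPT (decreasing processing time): B D A C.
B: 0→9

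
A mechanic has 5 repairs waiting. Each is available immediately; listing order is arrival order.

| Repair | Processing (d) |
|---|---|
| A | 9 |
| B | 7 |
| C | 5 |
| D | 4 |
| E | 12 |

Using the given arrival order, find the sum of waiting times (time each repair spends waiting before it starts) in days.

FIFO (arrival order): A B C D E.
A: waits 0, runs 0→9
B: waits 9, runs 9→16
C: waits 16, runs 16→21
D: waits 21, runs 21→25
E: waits 25, runs 25→37
Sum = 0+9+16+21+25 = 71.

71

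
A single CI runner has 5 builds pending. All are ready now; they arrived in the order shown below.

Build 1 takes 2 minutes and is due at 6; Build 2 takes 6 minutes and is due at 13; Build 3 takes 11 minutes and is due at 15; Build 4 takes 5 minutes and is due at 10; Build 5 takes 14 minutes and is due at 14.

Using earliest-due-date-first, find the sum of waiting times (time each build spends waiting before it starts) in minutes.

49

EDD (increasing due date): Build 1 Build 4 Build 2 Build 5 Build 3.
Build 1: waits 0, runs 0→2
Build 4: waits 2, runs 2→7
Build 2: waits 7, runs 7→13
Build 5: waits 13, runs 13→27
Build 3: waits 27, runs 27→38
Sum = 0+2+7+13+27 = 49.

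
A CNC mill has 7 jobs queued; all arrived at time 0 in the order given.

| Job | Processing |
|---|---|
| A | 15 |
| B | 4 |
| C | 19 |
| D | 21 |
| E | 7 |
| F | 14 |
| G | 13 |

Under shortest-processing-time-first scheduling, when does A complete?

53

SPT (increasing processing time): B E G F A C D.
B: 0→4
E: 4→11
G: 11→24
F: 24→38
A: 38→53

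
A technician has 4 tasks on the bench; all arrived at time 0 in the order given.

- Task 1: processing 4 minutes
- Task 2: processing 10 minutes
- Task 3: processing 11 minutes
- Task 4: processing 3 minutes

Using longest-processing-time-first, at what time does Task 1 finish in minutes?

25

LPT (decreasing processing time): Task 3 Task 2 Task 1 Task 4.
Task 3: 0→11
Task 2: 11→21
Task 1: 21→25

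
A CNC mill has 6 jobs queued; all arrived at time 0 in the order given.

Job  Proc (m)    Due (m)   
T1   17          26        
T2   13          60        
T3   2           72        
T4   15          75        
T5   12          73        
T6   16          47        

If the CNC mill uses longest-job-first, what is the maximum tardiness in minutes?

3

LPT (decreasing processing time): T1 T6 T4 T2 T5 T3.
T1: 0→17, due 26, tardiness 0
T6: 17→33, due 47, tardiness 0
T4: 33→48, due 75, tardiness 0
T2: 48→61, due 60, tardiness 1
T5: 61→73, due 73, tardiness 0
T3: 73→75, due 72, tardiness 3
Maximum = 3.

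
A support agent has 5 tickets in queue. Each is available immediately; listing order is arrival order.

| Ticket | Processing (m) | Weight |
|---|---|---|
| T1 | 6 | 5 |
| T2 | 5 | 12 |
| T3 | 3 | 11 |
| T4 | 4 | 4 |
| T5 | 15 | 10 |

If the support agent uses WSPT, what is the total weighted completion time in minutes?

WSPT (decreasing weight/processing-time ratio): T3 T2 T4 T1 T5.
T3: finishes 3, weight 11, w·C = 33
T2: finishes 8, weight 12, w·C = 96
T4: finishes 12, weight 4, w·C = 48
T1: finishes 18, weight 5, w·C = 90
T5: finishes 33, weight 10, w·C = 330
Sum = 33+96+48+90+330 = 597.

597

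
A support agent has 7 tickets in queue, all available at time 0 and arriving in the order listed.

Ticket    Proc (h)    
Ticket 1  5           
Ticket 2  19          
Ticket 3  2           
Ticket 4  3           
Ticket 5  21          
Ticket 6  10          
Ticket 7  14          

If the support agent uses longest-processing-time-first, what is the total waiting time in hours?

320

LPT (decreasing processing time): Ticket 5 Ticket 2 Ticket 7 Ticket 6 Ticket 1 Ticket 4 Ticket 3.
Ticket 5: waits 0, runs 0→21
Ticket 2: waits 21, runs 21→40
Ticket 7: waits 40, runs 40→54
Ticket 6: waits 54, runs 54→64
Ticket 1: waits 64, runs 64→69
Ticket 4: waits 69, runs 69→72
Ticket 3: waits 72, runs 72→74
Sum = 0+21+40+54+64+69+72 = 320.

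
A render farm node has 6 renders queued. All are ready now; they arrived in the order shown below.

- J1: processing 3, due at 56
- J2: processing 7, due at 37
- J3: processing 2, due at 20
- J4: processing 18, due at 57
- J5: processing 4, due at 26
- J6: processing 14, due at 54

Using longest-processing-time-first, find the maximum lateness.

LPT (decreasing processing time): J4 J6 J2 J5 J1 J3.
J4: 0→18, due 57, lateness -39
J6: 18→32, due 54, lateness -22
J2: 32→39, due 37, lateness 2
J5: 39→43, due 26, lateness 17
J1: 43→46, due 56, lateness -10
J3: 46→48, due 20, lateness 28
Maximum = 28.

28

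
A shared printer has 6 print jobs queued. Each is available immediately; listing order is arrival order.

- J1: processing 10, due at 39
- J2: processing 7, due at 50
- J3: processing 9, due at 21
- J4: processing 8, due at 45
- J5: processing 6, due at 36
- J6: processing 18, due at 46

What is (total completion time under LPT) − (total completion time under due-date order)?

LPT (decreasing processing time): J6 J1 J3 J4 J2 J5.
J6: 0→18
J1: 18→28
J3: 28→37
J4: 37→45
J2: 45→52
J5: 52→58
Sum = 18+28+37+45+52+58 = 238.
EDD (increasing due date): J3 J5 J1 J4 J6 J2.
J3: 0→9
J5: 9→15
J1: 15→25
J4: 25→33
J6: 33→51
J2: 51→58
Sum = 9+15+25+33+51+58 = 191.
Difference = 238 − 191 = 47.

47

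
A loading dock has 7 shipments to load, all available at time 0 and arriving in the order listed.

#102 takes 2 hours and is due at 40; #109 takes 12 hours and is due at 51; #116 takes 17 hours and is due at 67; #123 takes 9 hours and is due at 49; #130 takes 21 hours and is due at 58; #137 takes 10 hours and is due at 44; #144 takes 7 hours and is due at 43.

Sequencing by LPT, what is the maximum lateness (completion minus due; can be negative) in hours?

LPT (decreasing processing time): #130 #116 #109 #137 #123 #144 #102.
#130: 0→21, due 58, lateness -37
#116: 21→38, due 67, lateness -29
#109: 38→50, due 51, lateness -1
#137: 50→60, due 44, lateness 16
#123: 60→69, due 49, lateness 20
#144: 69→76, due 43, lateness 33
#102: 76→78, due 40, lateness 38
Maximum = 38.

38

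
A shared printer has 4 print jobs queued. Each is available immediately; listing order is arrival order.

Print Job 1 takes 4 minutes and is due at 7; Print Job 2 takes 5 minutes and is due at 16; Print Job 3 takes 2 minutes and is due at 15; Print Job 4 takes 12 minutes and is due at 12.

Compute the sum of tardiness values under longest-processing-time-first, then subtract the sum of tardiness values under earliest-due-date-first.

9

LPT (decreasing processing time): Print Job 4 Print Job 2 Print Job 1 Print Job 3.
Print Job 4: 0→12, due 12, tardiness 0
Print Job 2: 12→17, due 16, tardiness 1
Print Job 1: 17→21, due 7, tardiness 14
Print Job 3: 21→23, due 15, tardiness 8
Sum = 0+1+14+8 = 23.
EDD (increasing due date): Print Job 1 Print Job 4 Print Job 3 Print Job 2.
Print Job 1: 0→4, due 7, tardiness 0
Print Job 4: 4→16, due 12, tardiness 4
Print Job 3: 16→18, due 15, tardiness 3
Print Job 2: 18→23, due 16, tardiness 7
Sum = 0+4+3+7 = 14.
Difference = 23 − 14 = 9.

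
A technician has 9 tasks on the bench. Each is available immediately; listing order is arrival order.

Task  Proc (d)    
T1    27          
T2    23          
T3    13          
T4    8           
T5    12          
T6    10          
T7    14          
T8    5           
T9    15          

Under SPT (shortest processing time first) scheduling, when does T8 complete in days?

SPT (increasing processing time): T8 T4 T6 T5 T3 T7 T9 T2 T1.
T8: 0→5

5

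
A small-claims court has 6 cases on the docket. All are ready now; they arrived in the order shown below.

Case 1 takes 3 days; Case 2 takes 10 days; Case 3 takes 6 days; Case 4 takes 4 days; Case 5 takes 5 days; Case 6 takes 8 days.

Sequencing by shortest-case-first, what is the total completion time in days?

SPT (increasing processing time): Case 1 Case 4 Case 5 Case 3 Case 6 Case 2.
Case 1: 0→3
Case 4: 3→7
Case 5: 7→12
Case 3: 12→18
Case 6: 18→26
Case 2: 26→36
Sum = 3+7+12+18+26+36 = 102.

102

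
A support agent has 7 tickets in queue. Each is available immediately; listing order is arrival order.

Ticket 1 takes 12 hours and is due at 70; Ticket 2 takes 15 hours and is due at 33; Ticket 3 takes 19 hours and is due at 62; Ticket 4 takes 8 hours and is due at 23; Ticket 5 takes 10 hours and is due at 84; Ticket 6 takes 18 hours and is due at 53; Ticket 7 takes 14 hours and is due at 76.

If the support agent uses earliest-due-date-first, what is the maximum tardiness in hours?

12

EDD (increasing due date): Ticket 4 Ticket 2 Ticket 6 Ticket 3 Ticket 1 Ticket 7 Ticket 5.
Ticket 4: 0→8, due 23, tardiness 0
Ticket 2: 8→23, due 33, tardiness 0
Ticket 6: 23→41, due 53, tardiness 0
Ticket 3: 41→60, due 62, tardiness 0
Ticket 1: 60→72, due 70, tardiness 2
Ticket 7: 72→86, due 76, tardiness 10
Ticket 5: 86→96, due 84, tardiness 12
Maximum = 12.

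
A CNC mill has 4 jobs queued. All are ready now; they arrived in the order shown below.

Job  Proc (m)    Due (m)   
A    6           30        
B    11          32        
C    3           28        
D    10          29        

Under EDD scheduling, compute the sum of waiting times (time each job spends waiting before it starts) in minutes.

EDD (increasing due date): C D A B.
C: waits 0, runs 0→3
D: waits 3, runs 3→13
A: waits 13, runs 13→19
B: waits 19, runs 19→30
Sum = 0+3+13+19 = 35.

35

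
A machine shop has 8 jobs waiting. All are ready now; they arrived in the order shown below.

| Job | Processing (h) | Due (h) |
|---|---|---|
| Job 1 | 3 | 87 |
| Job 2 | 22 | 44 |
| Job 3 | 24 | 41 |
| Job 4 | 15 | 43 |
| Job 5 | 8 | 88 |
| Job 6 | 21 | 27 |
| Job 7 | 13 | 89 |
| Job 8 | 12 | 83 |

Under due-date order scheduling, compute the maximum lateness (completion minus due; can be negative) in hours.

38

EDD (increasing due date): Job 6 Job 3 Job 4 Job 2 Job 8 Job 1 Job 5 Job 7.
Job 6: 0→21, due 27, lateness -6
Job 3: 21→45, due 41, lateness 4
Job 4: 45→60, due 43, lateness 17
Job 2: 60→82, due 44, lateness 38
Job 8: 82→94, due 83, lateness 11
Job 1: 94→97, due 87, lateness 10
Job 5: 97→105, due 88, lateness 17
Job 7: 105→118, due 89, lateness 29
Maximum = 38.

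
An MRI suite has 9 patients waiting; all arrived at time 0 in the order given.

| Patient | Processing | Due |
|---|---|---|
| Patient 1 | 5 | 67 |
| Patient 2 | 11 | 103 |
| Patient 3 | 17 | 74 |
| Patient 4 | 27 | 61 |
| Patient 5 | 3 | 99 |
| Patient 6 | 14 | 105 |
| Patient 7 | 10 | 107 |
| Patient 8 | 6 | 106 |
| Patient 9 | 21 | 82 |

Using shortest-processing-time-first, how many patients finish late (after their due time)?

2

SPT (increasing processing time): Patient 5 Patient 1 Patient 8 Patient 7 Patient 2 Patient 6 Patient 3 Patient 9 Patient 4.
Patient 5: 0→3, due 99, tardiness 0
Patient 1: 3→8, due 67, tardiness 0
Patient 8: 8→14, due 106, tardiness 0
Patient 7: 14→24, due 107, tardiness 0
Patient 2: 24→35, due 103, tardiness 0
Patient 6: 35→49, due 105, tardiness 0
Patient 3: 49→66, due 74, tardiness 0
Patient 9: 66→87, due 82, tardiness 5
Patient 4: 87→114, due 61, tardiness 53
Late patients: 2.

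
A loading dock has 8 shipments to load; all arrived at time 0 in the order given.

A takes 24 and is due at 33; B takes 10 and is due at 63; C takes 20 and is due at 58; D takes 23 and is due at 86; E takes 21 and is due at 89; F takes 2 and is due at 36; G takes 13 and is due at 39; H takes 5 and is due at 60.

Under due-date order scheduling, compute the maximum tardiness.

29

EDD (increasing due date): A F G C H B D E.
A: 0→24, due 33, tardiness 0
F: 24→26, due 36, tardiness 0
G: 26→39, due 39, tardiness 0
C: 39→59, due 58, tardiness 1
H: 59→64, due 60, tardiness 4
B: 64→74, due 63, tardiness 11
D: 74→97, due 86, tardiness 11
E: 97→118, due 89, tardiness 29
Maximum = 29.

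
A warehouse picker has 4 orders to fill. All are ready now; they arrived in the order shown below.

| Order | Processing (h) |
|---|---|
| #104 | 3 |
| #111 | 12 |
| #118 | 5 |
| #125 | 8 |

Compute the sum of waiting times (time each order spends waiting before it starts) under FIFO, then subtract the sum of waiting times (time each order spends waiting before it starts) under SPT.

FIFO (arrival order): #104 #111 #118 #125.
#104: waits 0, runs 0→3
#111: waits 3, runs 3→15
#118: waits 15, runs 15→20
#125: waits 20, runs 20→28
Sum = 0+3+15+20 = 38.
SPT (increasing processing time): #104 #118 #125 #111.
#104: waits 0, runs 0→3
#118: waits 3, runs 3→8
#125: waits 8, runs 8→16
#111: waits 16, runs 16→28
Sum = 0+3+8+16 = 27.
Difference = 38 − 27 = 11.

11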